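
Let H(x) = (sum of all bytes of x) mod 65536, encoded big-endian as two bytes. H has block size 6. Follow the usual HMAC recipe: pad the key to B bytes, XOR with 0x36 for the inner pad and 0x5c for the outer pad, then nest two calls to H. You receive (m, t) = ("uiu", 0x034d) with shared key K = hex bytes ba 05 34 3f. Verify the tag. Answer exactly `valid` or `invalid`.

Key hex bytes ba 05 34 3f is 4 bytes ≤ B = 6; zero-pad to 6 bytes: K' = ba 05 34 3f 00 00.
K' ⊕ ipad = 8c 33 02 09 36 36; K' ⊕ opad = e6 59 68 63 5c 5c.
Inner hash: sum = 140+51+2+9+54+54+117+105+117 = 649 → 02 89.
Outer hash (recomputed tag): sum = 230+89+104+99+92+92+2+137 = 845 → 03 4d.
Recomputed tag = 034d; claimed = 034d → match.

valid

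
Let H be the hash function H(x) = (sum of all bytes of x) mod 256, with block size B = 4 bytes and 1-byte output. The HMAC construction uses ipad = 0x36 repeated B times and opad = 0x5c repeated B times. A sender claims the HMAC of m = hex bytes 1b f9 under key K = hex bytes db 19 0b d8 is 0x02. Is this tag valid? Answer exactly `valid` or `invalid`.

valid

Key hex bytes db 19 0b d8 is exactly B = 4 bytes: K' = db 19 0b d8.
K' ⊕ ipad = ed 2f 3d ee; K' ⊕ opad = 87 45 57 84.
Inner hash: sum = 237+47+61+238+27+249 = 859; mod 256 = 91 → 5b.
Outer hash (recomputed tag): sum = 135+69+87+132+91 = 514; mod 256 = 2 → 02.
Recomputed tag = 02; claimed = 02 → match.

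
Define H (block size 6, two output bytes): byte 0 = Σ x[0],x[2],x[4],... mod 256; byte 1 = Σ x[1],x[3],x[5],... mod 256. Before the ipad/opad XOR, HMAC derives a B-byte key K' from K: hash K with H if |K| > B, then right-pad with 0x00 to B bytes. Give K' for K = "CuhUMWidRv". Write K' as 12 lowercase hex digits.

|K| = 10 > B = 6, so first hash the key.
H(K): even-index sum = 435 mod 256 = 179; odd-index sum = 507 mod 256 = 251 → b3 fb.
Zero-pad H(K) = b3 fb to 6 bytes: K' = b3 fb 00 00 00 00.

b3fb00000000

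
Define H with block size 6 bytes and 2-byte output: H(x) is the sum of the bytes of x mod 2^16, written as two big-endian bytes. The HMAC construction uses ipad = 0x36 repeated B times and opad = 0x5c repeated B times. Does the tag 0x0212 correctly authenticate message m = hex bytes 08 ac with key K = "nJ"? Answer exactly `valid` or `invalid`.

Key "nJ" = 6e 4a is 2 bytes ≤ B = 6; zero-pad to 6 bytes: K' = 6e 4a 00 00 00 00.
K' ⊕ ipad = 58 7c 36 36 36 36; K' ⊕ opad = 32 16 5c 5c 5c 5c.
Inner hash: sum = 88+124+54+54+54+54+8+172 = 608 → 02 60.
Outer hash (recomputed tag): sum = 50+22+92+92+92+92+2+96 = 538 → 02 1a.
Recomputed tag = 021a; claimed = 0212 → mismatch.

invalid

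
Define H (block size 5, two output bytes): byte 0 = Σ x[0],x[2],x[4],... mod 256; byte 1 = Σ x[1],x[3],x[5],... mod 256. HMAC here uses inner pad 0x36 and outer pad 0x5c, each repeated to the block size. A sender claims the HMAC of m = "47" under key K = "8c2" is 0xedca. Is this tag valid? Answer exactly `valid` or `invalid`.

invalid

Key "8c2" = 38 63 32 is 3 bytes ≤ B = 5; zero-pad to 5 bytes: K' = 38 63 32 00 00.
K' ⊕ ipad = 0e 55 04 36 36; K' ⊕ opad = 64 3f 6e 5c 5c.
Inner hash: even-index sum = 127 mod 256 = 127; odd-index sum = 191 mod 256 = 191 → 7f bf.
Outer hash (recomputed tag): even-index sum = 493 mod 256 = 237; odd-index sum = 282 mod 256 = 26 → ed 1a.
Recomputed tag = ed1a; claimed = edca → mismatch.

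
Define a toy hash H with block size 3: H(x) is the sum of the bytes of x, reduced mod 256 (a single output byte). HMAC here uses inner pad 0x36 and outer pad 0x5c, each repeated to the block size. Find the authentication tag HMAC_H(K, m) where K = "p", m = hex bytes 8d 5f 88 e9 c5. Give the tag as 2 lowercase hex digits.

b8

Key "p" = 70 is 1 byte ≤ B = 3; zero-pad to 3 bytes: K' = 70 00 00.
K' ⊕ ipad = 46 36 36.  K' ⊕ opad = 2c 5c 5c.
Inner input = (K'⊕ipad) ∥ m = 46 36 36 ∥ 8d 5f 88 e9 c5.
Inner hash: sum = 70+54+54+141+95+136+233+197 = 980; mod 256 = 212 → d4.
Outer input = (K'⊕opad) ∥ inner = 2c 5c 5c ∥ d4.
Outer hash (tag): sum = 44+92+92+212 = 440; mod 256 = 184 → b8.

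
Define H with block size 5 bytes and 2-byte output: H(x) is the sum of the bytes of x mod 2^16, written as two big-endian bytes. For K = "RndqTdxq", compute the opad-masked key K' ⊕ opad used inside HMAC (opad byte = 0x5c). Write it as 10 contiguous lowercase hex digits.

5f6a5c5c5c

Key "RndqTdxq" = 52 6e 64 71 54 64 78 71 is 8 bytes > B = 5, so hash it first: H(key) = 03 36, then zero-pad to 5 bytes: K' = 03 36 00 00 00.
XOR each byte with 0x5c: 03⊕5c=5f, 36⊕5c=6a, 00⊕5c=5c, 00⊕5c=5c, 00⊕5c=5c.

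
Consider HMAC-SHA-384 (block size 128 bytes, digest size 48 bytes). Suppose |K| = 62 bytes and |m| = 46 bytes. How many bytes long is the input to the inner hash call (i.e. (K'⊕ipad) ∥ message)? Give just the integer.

Key is 62 ≤ 128 bytes, zero-padded: |K'| = 128.
Inner input = (K'⊕ipad) ∥ m → 128 + 46 = 174 bytes.

174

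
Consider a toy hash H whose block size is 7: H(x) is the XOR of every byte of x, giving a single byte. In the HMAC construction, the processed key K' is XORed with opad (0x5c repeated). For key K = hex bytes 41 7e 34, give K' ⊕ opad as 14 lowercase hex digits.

Key hex bytes 41 7e 34 is 3 bytes ≤ B = 7; zero-pad to 7 bytes: K' = 41 7e 34 00 00 00 00.
XOR each byte with 0x5c: 41⊕5c=1d, 7e⊕5c=22, 34⊕5c=68, 00⊕5c=5c, 00⊕5c=5c, 00⊕5c=5c, 00⊕5c=5c.

1d22685c5c5c5c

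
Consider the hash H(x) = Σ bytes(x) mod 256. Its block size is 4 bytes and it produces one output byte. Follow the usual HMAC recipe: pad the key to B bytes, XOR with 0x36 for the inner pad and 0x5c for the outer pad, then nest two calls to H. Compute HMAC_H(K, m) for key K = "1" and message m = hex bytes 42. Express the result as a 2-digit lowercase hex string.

Key "1" = 31 is 1 byte ≤ B = 4; zero-pad to 4 bytes: K' = 31 00 00 00.
K' ⊕ ipad = 07 36 36 36.  K' ⊕ opad = 6d 5c 5c 5c.
Inner input = (K'⊕ipad) ∥ m = 07 36 36 36 ∥ 42.
Inner hash: sum = 7+54+54+54+66 = 235 → eb.
Outer input = (K'⊕opad) ∥ inner = 6d 5c 5c 5c ∥ eb.
Outer hash (tag): sum = 109+92+92+92+235 = 620; mod 256 = 108 → 6c.

6c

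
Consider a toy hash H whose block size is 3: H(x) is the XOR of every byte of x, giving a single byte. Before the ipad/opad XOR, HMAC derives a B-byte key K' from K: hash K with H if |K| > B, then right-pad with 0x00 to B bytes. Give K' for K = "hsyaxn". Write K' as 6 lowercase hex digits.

|K| = 6 > B = 3, so first hash the key.
H(K): XOR 68⊕73⊕79⊕61⊕78⊕6e = 15.
Zero-pad H(K) = 15 to 3 bytes: K' = 15 00 00.

150000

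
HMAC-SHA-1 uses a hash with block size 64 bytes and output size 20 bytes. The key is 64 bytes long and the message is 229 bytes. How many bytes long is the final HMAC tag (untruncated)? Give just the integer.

The tag is one SHA-1 digest: 20 bytes.

20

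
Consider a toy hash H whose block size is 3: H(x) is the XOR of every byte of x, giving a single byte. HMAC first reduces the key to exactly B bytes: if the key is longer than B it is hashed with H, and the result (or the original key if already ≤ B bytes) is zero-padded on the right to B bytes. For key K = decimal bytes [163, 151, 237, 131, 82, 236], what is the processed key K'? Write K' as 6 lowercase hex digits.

e40000

|K| = 6 > B = 3, so first hash the key.
H(K): XOR a3⊕97⊕ed⊕83⊕52⊕ec = e4.
Zero-pad H(K) = e4 to 3 bytes: K' = e4 00 00.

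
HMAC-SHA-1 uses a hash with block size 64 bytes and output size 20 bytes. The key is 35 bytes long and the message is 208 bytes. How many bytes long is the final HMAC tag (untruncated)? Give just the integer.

20

The tag is one SHA-1 digest: 20 bytes.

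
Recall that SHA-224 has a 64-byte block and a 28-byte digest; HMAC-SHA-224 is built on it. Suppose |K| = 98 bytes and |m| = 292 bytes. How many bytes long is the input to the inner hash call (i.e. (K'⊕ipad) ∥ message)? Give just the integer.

356

Key is 98 > 64 bytes, so it is hashed to 28 bytes then zero-padded to 64: |K'| = 64.
Inner input = (K'⊕ipad) ∥ m → 64 + 292 = 356 bytes.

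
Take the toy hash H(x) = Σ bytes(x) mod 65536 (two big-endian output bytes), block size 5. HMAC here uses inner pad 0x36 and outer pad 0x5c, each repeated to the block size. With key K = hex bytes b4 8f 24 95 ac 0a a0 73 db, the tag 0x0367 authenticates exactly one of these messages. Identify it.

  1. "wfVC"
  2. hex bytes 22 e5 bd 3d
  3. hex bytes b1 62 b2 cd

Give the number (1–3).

3

Key hex bytes b4 8f 24 95 ac 0a a0 73 db is 9 bytes > B = 5, so hash it first: H(key) = 04 a0, then zero-pad to 5 bytes: K' = 04 a0 00 00 00.
K' ⊕ ipad = 32 96 36 36 36; K' ⊕ opad = 58 fc 5c 5c 5c.
m1: inner = H(32 96 36 36 36 77 66 56 43) = 02 e0; tag = H(58 fc 5c 5c 5c 02 e0) = 034a
m2: inner = H(32 96 36 36 36 22 e5 bd 3d) = 03 6b; tag = H(58 fc 5c 5c 5c 03 6b) = 02d6
m3: inner = H(32 96 36 36 36 b1 62 b2 cd) = 03 fc; tag = H(58 fc 5c 5c 5c 03 fc) = 0367 ← matches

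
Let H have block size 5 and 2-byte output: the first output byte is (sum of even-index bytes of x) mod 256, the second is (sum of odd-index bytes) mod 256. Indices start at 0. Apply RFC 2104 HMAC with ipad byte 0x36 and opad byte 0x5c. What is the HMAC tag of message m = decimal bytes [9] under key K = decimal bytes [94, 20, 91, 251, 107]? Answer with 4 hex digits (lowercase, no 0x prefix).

3821

Key decimal bytes [94, 20, 91, 251, 107] = 5e 14 5b fb 6b is exactly B = 5 bytes: K' = 5e 14 5b fb 6b.
K' ⊕ ipad = 68 22 6d cd 5d.  K' ⊕ opad = 02 48 07 a7 37.
Inner input = (K'⊕ipad) ∥ m = 68 22 6d cd 5d ∥ 09.
Inner hash: even-index sum = 306 mod 256 = 50; odd-index sum = 248 mod 256 = 248 → 32 f8.
Outer input = (K'⊕opad) ∥ inner = 02 48 07 a7 37 ∥ 32 f8.
Outer hash (tag): even-index sum = 312 mod 256 = 56; odd-index sum = 289 mod 256 = 33 → 38 21.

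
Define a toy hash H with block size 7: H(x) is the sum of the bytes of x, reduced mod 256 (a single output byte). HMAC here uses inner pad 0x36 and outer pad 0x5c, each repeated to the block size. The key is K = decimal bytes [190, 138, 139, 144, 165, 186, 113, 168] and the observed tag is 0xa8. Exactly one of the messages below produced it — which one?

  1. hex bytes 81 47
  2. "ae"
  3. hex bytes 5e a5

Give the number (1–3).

Key decimal bytes [190, 138, 139, 144, 165, 186, 113, 168] = be 8a 8b 90 a5 ba 71 a8 is 8 bytes > B = 7, so hash it first: H(key) = db, then zero-pad to 7 bytes: K' = db 00 00 00 00 00 00.
K' ⊕ ipad = ed 36 36 36 36 36 36; K' ⊕ opad = 87 5c 5c 5c 5c 5c 5c.
m1: inner = H(ed 36 36 36 36 36 36 81 47) = f9; tag = H(87 5c 5c 5c 5c 5c 5c f9) = a8 ← matches
m2: inner = H(ed 36 36 36 36 36 36 61 65) = f7; tag = H(87 5c 5c 5c 5c 5c 5c f7) = a6
m3: inner = H(ed 36 36 36 36 36 36 5e a5) = 34; tag = H(87 5c 5c 5c 5c 5c 5c 34) = e3

1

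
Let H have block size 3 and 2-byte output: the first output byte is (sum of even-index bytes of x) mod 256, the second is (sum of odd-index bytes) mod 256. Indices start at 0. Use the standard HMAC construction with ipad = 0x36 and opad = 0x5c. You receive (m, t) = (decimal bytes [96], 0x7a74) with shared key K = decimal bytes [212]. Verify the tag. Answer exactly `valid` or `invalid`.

Key decimal bytes [212] = d4 is 1 byte ≤ B = 3; zero-pad to 3 bytes: K' = d4 00 00.
K' ⊕ ipad = e2 36 36; K' ⊕ opad = 88 5c 5c.
Inner hash: even-index sum = 280 mod 256 = 24; odd-index sum = 150 mod 256 = 150 → 18 96.
Outer hash (recomputed tag): even-index sum = 378 mod 256 = 122; odd-index sum = 116 mod 256 = 116 → 7a 74.
Recomputed tag = 7a74; claimed = 7a74 → match.

valid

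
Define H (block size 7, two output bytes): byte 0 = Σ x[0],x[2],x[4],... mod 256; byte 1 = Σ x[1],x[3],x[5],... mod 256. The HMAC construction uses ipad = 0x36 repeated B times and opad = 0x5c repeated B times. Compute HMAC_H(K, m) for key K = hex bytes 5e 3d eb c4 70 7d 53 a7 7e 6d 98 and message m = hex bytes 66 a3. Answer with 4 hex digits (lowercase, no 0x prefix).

Key hex bytes 5e 3d eb c4 70 7d 53 a7 7e 6d 98 is 11 bytes > B = 7, so hash it first: H(key) = 22 92, then zero-pad to 7 bytes: K' = 22 92 00 00 00 00 00.
K' ⊕ ipad = 14 a4 36 36 36 36 36.  K' ⊕ opad = 7e ce 5c 5c 5c 5c 5c.
Inner input = (K'⊕ipad) ∥ m = 14 a4 36 36 36 36 36 ∥ 66 a3.
Inner hash: even-index sum = 345 mod 256 = 89; odd-index sum = 374 mod 256 = 118 → 59 76.
Outer input = (K'⊕opad) ∥ inner = 7e ce 5c 5c 5c 5c 5c ∥ 59 76.
Outer hash (tag): even-index sum = 520 mod 256 = 8; odd-index sum = 479 mod 256 = 223 → 08 df.

08df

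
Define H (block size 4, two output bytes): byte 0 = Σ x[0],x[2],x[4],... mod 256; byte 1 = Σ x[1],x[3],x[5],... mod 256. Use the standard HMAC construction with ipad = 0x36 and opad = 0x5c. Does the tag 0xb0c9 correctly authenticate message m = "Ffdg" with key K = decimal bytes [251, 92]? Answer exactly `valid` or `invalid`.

valid

Key decimal bytes [251, 92] = fb 5c is 2 bytes ≤ B = 4; zero-pad to 4 bytes: K' = fb 5c 00 00.
K' ⊕ ipad = cd 6a 36 36; K' ⊕ opad = a7 00 5c 5c.
Inner hash: even-index sum = 429 mod 256 = 173; odd-index sum = 365 mod 256 = 109 → ad 6d.
Outer hash (recomputed tag): even-index sum = 432 mod 256 = 176; odd-index sum = 201 mod 256 = 201 → b0 c9.
Recomputed tag = b0c9; claimed = b0c9 → match.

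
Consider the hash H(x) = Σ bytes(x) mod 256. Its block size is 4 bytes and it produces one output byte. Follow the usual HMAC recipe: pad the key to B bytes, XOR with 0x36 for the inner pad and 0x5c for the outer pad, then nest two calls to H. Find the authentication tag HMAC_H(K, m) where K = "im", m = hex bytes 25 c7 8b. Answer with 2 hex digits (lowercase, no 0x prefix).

bb

Key "im" = 69 6d is 2 bytes ≤ B = 4; zero-pad to 4 bytes: K' = 69 6d 00 00.
K' ⊕ ipad = 5f 5b 36 36.  K' ⊕ opad = 35 31 5c 5c.
Inner input = (K'⊕ipad) ∥ m = 5f 5b 36 36 ∥ 25 c7 8b.
Inner hash: sum = 95+91+54+54+37+199+139 = 669; mod 256 = 157 → 9d.
Outer input = (K'⊕opad) ∥ inner = 35 31 5c 5c ∥ 9d.
Outer hash (tag): sum = 53+49+92+92+157 = 443; mod 256 = 187 → bb.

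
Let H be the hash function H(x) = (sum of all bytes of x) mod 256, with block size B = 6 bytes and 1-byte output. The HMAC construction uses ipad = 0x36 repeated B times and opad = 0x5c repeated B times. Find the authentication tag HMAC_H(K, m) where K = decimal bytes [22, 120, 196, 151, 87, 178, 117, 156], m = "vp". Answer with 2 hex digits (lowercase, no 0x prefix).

54

Key decimal bytes [22, 120, 196, 151, 87, 178, 117, 156] = 16 78 c4 97 57 b2 75 9c is 8 bytes > B = 6, so hash it first: H(key) = 03, then zero-pad to 6 bytes: K' = 03 00 00 00 00 00.
K' ⊕ ipad = 35 36 36 36 36 36.  K' ⊕ opad = 5f 5c 5c 5c 5c 5c.
Inner input = (K'⊕ipad) ∥ m = 35 36 36 36 36 36 ∥ 76 70.
Inner hash: sum = 53+54+54+54+54+54+118+112 = 553; mod 256 = 41 → 29.
Outer input = (K'⊕opad) ∥ inner = 5f 5c 5c 5c 5c 5c ∥ 29.
Outer hash (tag): sum = 95+92+92+92+92+92+41 = 596; mod 256 = 84 → 54.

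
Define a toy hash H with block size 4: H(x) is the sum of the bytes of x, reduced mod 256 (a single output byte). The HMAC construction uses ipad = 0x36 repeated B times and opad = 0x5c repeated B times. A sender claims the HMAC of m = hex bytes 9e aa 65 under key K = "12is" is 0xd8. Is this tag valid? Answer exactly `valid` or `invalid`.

Key "12is" = 31 32 69 73 is exactly B = 4 bytes: K' = 31 32 69 73.
K' ⊕ ipad = 07 04 5f 45; K' ⊕ opad = 6d 6e 35 2f.
Inner hash: sum = 7+4+95+69+158+170+101 = 604; mod 256 = 92 → 5c.
Outer hash (recomputed tag): sum = 109+110+53+47+92 = 411; mod 256 = 155 → 9b.
Recomputed tag = 9b; claimed = d8 → mismatch.

invalid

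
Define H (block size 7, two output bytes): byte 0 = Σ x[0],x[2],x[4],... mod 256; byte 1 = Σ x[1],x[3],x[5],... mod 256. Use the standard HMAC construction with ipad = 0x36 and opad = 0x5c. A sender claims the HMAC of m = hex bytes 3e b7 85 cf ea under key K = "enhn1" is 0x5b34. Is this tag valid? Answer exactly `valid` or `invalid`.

Key "enhn1" = 65 6e 68 6e 31 is 5 bytes ≤ B = 7; zero-pad to 7 bytes: K' = 65 6e 68 6e 31 00 00.
K' ⊕ ipad = 53 58 5e 58 07 36 36; K' ⊕ opad = 39 32 34 32 6d 5c 5c.
Inner hash: even-index sum = 628 mod 256 = 116; odd-index sum = 659 mod 256 = 147 → 74 93.
Outer hash (recomputed tag): even-index sum = 457 mod 256 = 201; odd-index sum = 308 mod 256 = 52 → c9 34.
Recomputed tag = c934; claimed = 5b34 → mismatch.

invalid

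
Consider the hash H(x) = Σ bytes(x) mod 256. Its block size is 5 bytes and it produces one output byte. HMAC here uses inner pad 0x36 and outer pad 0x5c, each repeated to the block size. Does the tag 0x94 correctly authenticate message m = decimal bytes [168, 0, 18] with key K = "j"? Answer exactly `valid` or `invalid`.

valid

Key "j" = 6a is 1 byte ≤ B = 5; zero-pad to 5 bytes: K' = 6a 00 00 00 00.
K' ⊕ ipad = 5c 36 36 36 36; K' ⊕ opad = 36 5c 5c 5c 5c.
Inner hash: sum = 92+54+54+54+54+168+0+18 = 494; mod 256 = 238 → ee.
Outer hash (recomputed tag): sum = 54+92+92+92+92+238 = 660; mod 256 = 148 → 94.
Recomputed tag = 94; claimed = 94 → match.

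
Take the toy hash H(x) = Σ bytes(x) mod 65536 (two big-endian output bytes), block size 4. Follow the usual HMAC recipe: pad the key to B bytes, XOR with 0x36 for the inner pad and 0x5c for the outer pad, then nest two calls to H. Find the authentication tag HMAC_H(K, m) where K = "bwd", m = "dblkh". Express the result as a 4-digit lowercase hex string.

0122

Key "bwd" = 62 77 64 is 3 bytes ≤ B = 4; zero-pad to 4 bytes: K' = 62 77 64 00.
K' ⊕ ipad = 54 41 52 36.  K' ⊕ opad = 3e 2b 38 5c.
Inner input = (K'⊕ipad) ∥ m = 54 41 52 36 ∥ 64 62 6c 6b 68.
Inner hash: sum = 84+65+82+54+100+98+108+107+104 = 802 → 03 22.
Outer input = (K'⊕opad) ∥ inner = 3e 2b 38 5c ∥ 03 22.
Outer hash (tag): sum = 62+43+56+92+3+34 = 290 → 01 22.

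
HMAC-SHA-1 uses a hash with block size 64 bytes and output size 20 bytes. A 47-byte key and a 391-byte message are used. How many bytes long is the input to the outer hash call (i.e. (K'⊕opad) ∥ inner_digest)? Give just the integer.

Key is 47 ≤ 64 bytes, zero-padded: |K'| = 64.
Outer input = (K'⊕opad) ∥ H(inner) → 64 + 20 = 84 bytes.

84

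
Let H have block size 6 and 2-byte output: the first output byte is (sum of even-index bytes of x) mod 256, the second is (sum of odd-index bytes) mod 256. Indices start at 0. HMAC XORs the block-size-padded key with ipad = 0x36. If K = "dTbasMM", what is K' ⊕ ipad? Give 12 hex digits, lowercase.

b03436363636

Key "dTbasMM" = 64 54 62 61 73 4d 4d is 7 bytes > B = 6, so hash it first: H(key) = 86 02, then zero-pad to 6 bytes: K' = 86 02 00 00 00 00.
XOR each byte with 0x36: 86⊕36=b0, 02⊕36=34, 00⊕36=36, 00⊕36=36, 00⊕36=36, 00⊕36=36.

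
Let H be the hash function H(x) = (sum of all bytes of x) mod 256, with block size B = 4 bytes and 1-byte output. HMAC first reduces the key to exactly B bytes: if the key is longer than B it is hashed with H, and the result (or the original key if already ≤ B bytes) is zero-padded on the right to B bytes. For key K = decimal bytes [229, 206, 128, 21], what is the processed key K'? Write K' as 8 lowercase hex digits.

e5ce8015

Key decimal bytes [229, 206, 128, 21] = e5 ce 80 15 is exactly B = 4 bytes: K' = e5 ce 80 15.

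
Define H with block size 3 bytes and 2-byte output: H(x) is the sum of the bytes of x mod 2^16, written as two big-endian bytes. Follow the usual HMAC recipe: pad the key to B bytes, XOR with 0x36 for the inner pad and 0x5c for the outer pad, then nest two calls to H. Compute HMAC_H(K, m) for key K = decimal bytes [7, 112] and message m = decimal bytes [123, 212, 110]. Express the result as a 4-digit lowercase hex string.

014f

Key decimal bytes [7, 112] = 07 70 is 2 bytes ≤ B = 3; zero-pad to 3 bytes: K' = 07 70 00.
K' ⊕ ipad = 31 46 36.  K' ⊕ opad = 5b 2c 5c.
Inner input = (K'⊕ipad) ∥ m = 31 46 36 ∥ 7b d4 6e.
Inner hash: sum = 49+70+54+123+212+110 = 618 → 02 6a.
Outer input = (K'⊕opad) ∥ inner = 5b 2c 5c ∥ 02 6a.
Outer hash (tag): sum = 91+44+92+2+106 = 335 → 01 4f.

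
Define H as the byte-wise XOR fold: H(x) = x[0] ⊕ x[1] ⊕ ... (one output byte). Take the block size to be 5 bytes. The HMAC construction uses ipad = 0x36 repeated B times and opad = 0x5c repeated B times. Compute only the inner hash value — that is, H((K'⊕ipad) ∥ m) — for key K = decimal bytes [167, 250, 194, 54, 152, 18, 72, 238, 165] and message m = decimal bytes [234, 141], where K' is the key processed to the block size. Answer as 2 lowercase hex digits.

71

Key decimal bytes [167, 250, 194, 54, 152, 18, 72, 238, 165] = a7 fa c2 36 98 12 48 ee a5 is 9 bytes > B = 5, so hash it first: H(key) = 20, then zero-pad to 5 bytes: K' = 20 00 00 00 00.
K' ⊕ ipad = 16 36 36 36 36.
Inner input = 16 36 36 36 36 ∥ ea 8d.
Inner hash: XOR 16⊕36⊕36⊕36⊕36⊕ea⊕8d = 71.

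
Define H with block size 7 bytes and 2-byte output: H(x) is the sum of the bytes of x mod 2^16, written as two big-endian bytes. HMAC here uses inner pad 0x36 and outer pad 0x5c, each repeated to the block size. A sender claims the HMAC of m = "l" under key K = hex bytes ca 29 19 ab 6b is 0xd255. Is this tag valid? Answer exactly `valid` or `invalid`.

invalid

Key hex bytes ca 29 19 ab 6b is 5 bytes ≤ B = 7; zero-pad to 7 bytes: K' = ca 29 19 ab 6b 00 00.
K' ⊕ ipad = fc 1f 2f 9d 5d 36 36; K' ⊕ opad = 96 75 45 f7 37 5c 5c.
Inner hash: sum = 252+31+47+157+93+54+54+108 = 796 → 03 1c.
Outer hash (recomputed tag): sum = 150+117+69+247+55+92+92+3+28 = 853 → 03 55.
Recomputed tag = 0355; claimed = d255 → mismatch.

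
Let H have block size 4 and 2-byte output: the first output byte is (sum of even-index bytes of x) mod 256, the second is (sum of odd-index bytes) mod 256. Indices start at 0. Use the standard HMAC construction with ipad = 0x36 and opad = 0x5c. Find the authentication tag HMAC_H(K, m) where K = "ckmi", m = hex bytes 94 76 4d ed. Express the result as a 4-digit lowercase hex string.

Key "ckmi" = 63 6b 6d 69 is exactly B = 4 bytes: K' = 63 6b 6d 69.
K' ⊕ ipad = 55 5d 5b 5f.  K' ⊕ opad = 3f 37 31 35.
Inner input = (K'⊕ipad) ∥ m = 55 5d 5b 5f ∥ 94 76 4d ed.
Inner hash: even-index sum = 401 mod 256 = 145; odd-index sum = 543 mod 256 = 31 → 91 1f.
Outer input = (K'⊕opad) ∥ inner = 3f 37 31 35 ∥ 91 1f.
Outer hash (tag): even-index sum = 257 mod 256 = 1; odd-index sum = 139 mod 256 = 139 → 01 8b.

018b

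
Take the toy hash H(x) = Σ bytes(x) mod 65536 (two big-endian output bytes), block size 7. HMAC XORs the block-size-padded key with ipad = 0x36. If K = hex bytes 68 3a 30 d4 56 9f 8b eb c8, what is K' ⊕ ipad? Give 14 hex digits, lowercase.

Key hex bytes 68 3a 30 d4 56 9f 8b eb c8 is 9 bytes > B = 7, so hash it first: H(key) = 04 d9, then zero-pad to 7 bytes: K' = 04 d9 00 00 00 00 00.
XOR each byte with 0x36: 04⊕36=32, d9⊕36=ef, 00⊕36=36, 00⊕36=36, 00⊕36=36, 00⊕36=36, 00⊕36=36.

32ef3636363636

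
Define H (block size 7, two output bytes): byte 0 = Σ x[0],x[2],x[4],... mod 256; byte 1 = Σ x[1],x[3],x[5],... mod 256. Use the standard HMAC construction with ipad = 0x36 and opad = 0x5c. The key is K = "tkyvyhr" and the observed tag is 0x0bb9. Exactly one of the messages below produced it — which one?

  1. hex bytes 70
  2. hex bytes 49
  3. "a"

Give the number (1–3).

1

Key "tkyvyhr" = 74 6b 79 76 79 68 72 is exactly B = 7 bytes: K' = 74 6b 79 76 79 68 72.
K' ⊕ ipad = 42 5d 4f 40 4f 5e 44; K' ⊕ opad = 28 37 25 2a 25 34 2e.
m1: inner = H(42 5d 4f 40 4f 5e 44 70) = 24 6b; tag = H(28 37 25 2a 25 34 2e 24 6b) = 0bb9 ← matches
m2: inner = H(42 5d 4f 40 4f 5e 44 49) = 24 44; tag = H(28 37 25 2a 25 34 2e 24 44) = e4b9
m3: inner = H(42 5d 4f 40 4f 5e 44 61) = 24 5c; tag = H(28 37 25 2a 25 34 2e 24 5c) = fcb9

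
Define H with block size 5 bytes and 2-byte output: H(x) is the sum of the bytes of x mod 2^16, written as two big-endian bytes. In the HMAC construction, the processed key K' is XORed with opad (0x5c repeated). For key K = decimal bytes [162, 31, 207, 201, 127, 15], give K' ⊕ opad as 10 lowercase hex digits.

5ebb5c5c5c

Key decimal bytes [162, 31, 207, 201, 127, 15] = a2 1f cf c9 7f 0f is 6 bytes > B = 5, so hash it first: H(key) = 02 e7, then zero-pad to 5 bytes: K' = 02 e7 00 00 00.
XOR each byte with 0x5c: 02⊕5c=5e, e7⊕5c=bb, 00⊕5c=5c, 00⊕5c=5c, 00⊕5c=5c.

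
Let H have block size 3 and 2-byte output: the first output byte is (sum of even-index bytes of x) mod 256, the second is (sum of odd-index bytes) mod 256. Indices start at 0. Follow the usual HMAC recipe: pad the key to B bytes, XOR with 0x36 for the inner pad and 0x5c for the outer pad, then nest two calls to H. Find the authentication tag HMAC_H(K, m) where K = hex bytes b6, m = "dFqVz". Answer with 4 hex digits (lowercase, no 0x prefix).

Key hex bytes b6 is 1 byte ≤ B = 3; zero-pad to 3 bytes: K' = b6 00 00.
K' ⊕ ipad = 80 36 36.  K' ⊕ opad = ea 5c 5c.
Inner input = (K'⊕ipad) ∥ m = 80 36 36 ∥ 64 46 71 56 7a.
Inner hash: even-index sum = 338 mod 256 = 82; odd-index sum = 389 mod 256 = 133 → 52 85.
Outer input = (K'⊕opad) ∥ inner = ea 5c 5c ∥ 52 85.
Outer hash (tag): even-index sum = 459 mod 256 = 203; odd-index sum = 174 mod 256 = 174 → cb ae.

cbae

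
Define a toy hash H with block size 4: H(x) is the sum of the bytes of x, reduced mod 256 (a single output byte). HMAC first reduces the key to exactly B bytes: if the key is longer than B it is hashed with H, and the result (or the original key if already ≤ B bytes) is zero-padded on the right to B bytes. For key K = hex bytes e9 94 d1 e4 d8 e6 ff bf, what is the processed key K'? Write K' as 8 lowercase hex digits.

|K| = 8 > B = 4, so first hash the key.
H(K): sum = 233+148+209+228+216+230+255+191 = 1710; mod 256 = 174 → ae.
Zero-pad H(K) = ae to 4 bytes: K' = ae 00 00 00.

ae000000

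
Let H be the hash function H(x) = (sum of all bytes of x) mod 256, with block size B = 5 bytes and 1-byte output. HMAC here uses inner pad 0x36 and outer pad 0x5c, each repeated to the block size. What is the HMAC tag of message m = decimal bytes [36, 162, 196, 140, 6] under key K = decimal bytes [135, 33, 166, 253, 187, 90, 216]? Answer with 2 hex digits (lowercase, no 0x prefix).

Key decimal bytes [135, 33, 166, 253, 187, 90, 216] = 87 21 a6 fd bb 5a d8 is 7 bytes > B = 5, so hash it first: H(key) = 38, then zero-pad to 5 bytes: K' = 38 00 00 00 00.
K' ⊕ ipad = 0e 36 36 36 36.  K' ⊕ opad = 64 5c 5c 5c 5c.
Inner input = (K'⊕ipad) ∥ m = 0e 36 36 36 36 ∥ 24 a2 c4 8c 06.
Inner hash: sum = 14+54+54+54+54+36+162+196+140+6 = 770; mod 256 = 2 → 02.
Outer input = (K'⊕opad) ∥ inner = 64 5c 5c 5c 5c ∥ 02.
Outer hash (tag): sum = 100+92+92+92+92+2 = 470; mod 256 = 214 → d6.

d6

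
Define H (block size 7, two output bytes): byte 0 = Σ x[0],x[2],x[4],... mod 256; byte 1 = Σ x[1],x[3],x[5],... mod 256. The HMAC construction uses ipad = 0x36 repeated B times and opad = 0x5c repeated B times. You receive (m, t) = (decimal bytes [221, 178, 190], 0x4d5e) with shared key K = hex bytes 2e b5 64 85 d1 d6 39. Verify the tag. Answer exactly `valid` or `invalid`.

valid

Key hex bytes 2e b5 64 85 d1 d6 39 is exactly B = 7 bytes: K' = 2e b5 64 85 d1 d6 39.
K' ⊕ ipad = 18 83 52 b3 e7 e0 0f; K' ⊕ opad = 72 e9 38 d9 8d 8a 65.
Inner hash: even-index sum = 530 mod 256 = 18; odd-index sum = 945 mod 256 = 177 → 12 b1.
Outer hash (recomputed tag): even-index sum = 589 mod 256 = 77; odd-index sum = 606 mod 256 = 94 → 4d 5e.
Recomputed tag = 4d5e; claimed = 4d5e → match.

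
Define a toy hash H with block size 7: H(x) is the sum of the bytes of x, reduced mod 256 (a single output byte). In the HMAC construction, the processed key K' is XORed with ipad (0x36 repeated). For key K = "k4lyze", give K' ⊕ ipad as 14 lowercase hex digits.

5d025a4f4c5336

Key "k4lyze" = 6b 34 6c 79 7a 65 is 6 bytes ≤ B = 7; zero-pad to 7 bytes: K' = 6b 34 6c 79 7a 65 00.
XOR each byte with 0x36: 6b⊕36=5d, 34⊕36=02, 6c⊕36=5a, 79⊕36=4f, 7a⊕36=4c, 65⊕36=53, 00⊕36=36.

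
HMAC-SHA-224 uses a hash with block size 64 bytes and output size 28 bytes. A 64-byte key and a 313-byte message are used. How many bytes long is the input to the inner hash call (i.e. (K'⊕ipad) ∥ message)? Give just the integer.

377

Key is 64 ≤ 64 bytes, zero-padded: |K'| = 64.
Inner input = (K'⊕ipad) ∥ m → 64 + 313 = 377 bytes.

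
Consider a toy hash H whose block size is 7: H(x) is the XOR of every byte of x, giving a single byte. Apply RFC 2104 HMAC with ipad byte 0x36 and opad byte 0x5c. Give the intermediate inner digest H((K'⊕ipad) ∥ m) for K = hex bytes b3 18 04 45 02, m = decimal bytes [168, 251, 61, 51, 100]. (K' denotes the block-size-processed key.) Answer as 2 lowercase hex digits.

Key hex bytes b3 18 04 45 02 is 5 bytes ≤ B = 7; zero-pad to 7 bytes: K' = b3 18 04 45 02 00 00.
K' ⊕ ipad = 85 2e 32 73 34 36 36.
Inner input = 85 2e 32 73 34 36 36 ∥ a8 fb 3d 33 64.
Inner hash: XOR 85⊕2e⊕32⊕73⊕34⊕36⊕36⊕a8⊕fb⊕3d⊕33⊕64 = e7.

e7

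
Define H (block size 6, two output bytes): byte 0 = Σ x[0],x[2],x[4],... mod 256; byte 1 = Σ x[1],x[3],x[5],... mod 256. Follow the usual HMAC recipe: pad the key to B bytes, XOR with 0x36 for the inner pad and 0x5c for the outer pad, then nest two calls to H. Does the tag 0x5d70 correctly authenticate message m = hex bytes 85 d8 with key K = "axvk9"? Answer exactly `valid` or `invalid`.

Key "axvk9" = 61 78 76 6b 39 is 5 bytes ≤ B = 6; zero-pad to 6 bytes: K' = 61 78 76 6b 39 00.
K' ⊕ ipad = 57 4e 40 5d 0f 36; K' ⊕ opad = 3d 24 2a 37 65 5c.
Inner hash: even-index sum = 299 mod 256 = 43; odd-index sum = 441 mod 256 = 185 → 2b b9.
Outer hash (recomputed tag): even-index sum = 247 mod 256 = 247; odd-index sum = 368 mod 256 = 112 → f7 70.
Recomputed tag = f770; claimed = 5d70 → mismatch.

invalid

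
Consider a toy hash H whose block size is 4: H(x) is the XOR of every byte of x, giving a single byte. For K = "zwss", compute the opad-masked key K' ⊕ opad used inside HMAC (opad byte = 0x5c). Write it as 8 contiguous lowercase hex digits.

262b2f2f

Key "zwss" = 7a 77 73 73 is exactly B = 4 bytes: K' = 7a 77 73 73.
XOR each byte with 0x5c: 7a⊕5c=26, 77⊕5c=2b, 73⊕5c=2f, 73⊕5c=2f.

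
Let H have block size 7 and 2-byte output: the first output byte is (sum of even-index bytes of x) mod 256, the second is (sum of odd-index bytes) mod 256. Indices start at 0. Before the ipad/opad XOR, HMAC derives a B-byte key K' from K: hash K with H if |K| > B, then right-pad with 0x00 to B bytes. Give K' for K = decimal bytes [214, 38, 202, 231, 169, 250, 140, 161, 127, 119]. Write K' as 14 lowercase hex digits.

|K| = 10 > B = 7, so first hash the key.
H(K): even-index sum = 852 mod 256 = 84; odd-index sum = 799 mod 256 = 31 → 54 1f.
Zero-pad H(K) = 54 1f to 7 bytes: K' = 54 1f 00 00 00 00 00.

541f0000000000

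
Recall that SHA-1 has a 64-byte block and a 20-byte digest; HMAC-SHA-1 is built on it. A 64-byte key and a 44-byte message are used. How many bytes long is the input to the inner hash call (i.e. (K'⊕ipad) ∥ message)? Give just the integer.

Key is 64 ≤ 64 bytes, zero-padded: |K'| = 64.
Inner input = (K'⊕ipad) ∥ m → 64 + 44 = 108 bytes.

108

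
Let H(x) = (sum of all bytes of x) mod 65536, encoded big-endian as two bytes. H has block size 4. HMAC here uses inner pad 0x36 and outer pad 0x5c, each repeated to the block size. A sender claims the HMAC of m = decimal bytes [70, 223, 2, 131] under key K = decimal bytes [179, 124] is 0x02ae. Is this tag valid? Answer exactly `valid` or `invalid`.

valid

Key decimal bytes [179, 124] = b3 7c is 2 bytes ≤ B = 4; zero-pad to 4 bytes: K' = b3 7c 00 00.
K' ⊕ ipad = 85 4a 36 36; K' ⊕ opad = ef 20 5c 5c.
Inner hash: sum = 133+74+54+54+70+223+2+131 = 741 → 02 e5.
Outer hash (recomputed tag): sum = 239+32+92+92+2+229 = 686 → 02 ae.
Recomputed tag = 02ae; claimed = 02ae → match.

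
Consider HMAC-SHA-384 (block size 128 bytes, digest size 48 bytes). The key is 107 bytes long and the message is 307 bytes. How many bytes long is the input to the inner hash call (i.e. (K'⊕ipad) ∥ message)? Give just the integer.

435

Key is 107 ≤ 128 bytes, zero-padded: |K'| = 128.
Inner input = (K'⊕ipad) ∥ m → 128 + 307 = 435 bytes.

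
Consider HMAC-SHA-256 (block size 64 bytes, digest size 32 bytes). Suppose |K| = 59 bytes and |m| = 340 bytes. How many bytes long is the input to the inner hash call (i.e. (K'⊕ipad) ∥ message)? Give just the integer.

Key is 59 ≤ 64 bytes, zero-padded: |K'| = 64.
Inner input = (K'⊕ipad) ∥ m → 64 + 340 = 404 bytes.

404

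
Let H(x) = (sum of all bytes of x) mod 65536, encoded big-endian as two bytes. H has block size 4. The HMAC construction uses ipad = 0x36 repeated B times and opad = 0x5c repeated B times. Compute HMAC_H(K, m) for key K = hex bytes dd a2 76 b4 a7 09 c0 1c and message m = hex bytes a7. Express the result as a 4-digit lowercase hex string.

01c2

Key hex bytes dd a2 76 b4 a7 09 c0 1c is 8 bytes > B = 4, so hash it first: H(key) = 04 35, then zero-pad to 4 bytes: K' = 04 35 00 00.
K' ⊕ ipad = 32 03 36 36.  K' ⊕ opad = 58 69 5c 5c.
Inner input = (K'⊕ipad) ∥ m = 32 03 36 36 ∥ a7.
Inner hash: sum = 50+3+54+54+167 = 328 → 01 48.
Outer input = (K'⊕opad) ∥ inner = 58 69 5c 5c ∥ 01 48.
Outer hash (tag): sum = 88+105+92+92+1+72 = 450 → 01 c2.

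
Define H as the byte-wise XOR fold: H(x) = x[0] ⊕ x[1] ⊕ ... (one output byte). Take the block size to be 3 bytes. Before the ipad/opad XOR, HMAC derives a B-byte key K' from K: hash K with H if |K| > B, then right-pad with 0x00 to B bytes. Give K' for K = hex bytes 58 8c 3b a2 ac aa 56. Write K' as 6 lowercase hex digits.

1d0000

|K| = 7 > B = 3, so first hash the key.
H(K): XOR 58⊕8c⊕3b⊕a2⊕ac⊕aa⊕56 = 1d.
Zero-pad H(K) = 1d to 3 bytes: K' = 1d 00 00.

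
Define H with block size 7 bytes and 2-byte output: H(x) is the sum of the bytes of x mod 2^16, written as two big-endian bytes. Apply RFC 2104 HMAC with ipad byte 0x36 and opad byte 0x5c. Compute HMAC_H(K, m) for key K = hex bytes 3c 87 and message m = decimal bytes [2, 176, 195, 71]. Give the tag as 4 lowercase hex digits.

Key hex bytes 3c 87 is 2 bytes ≤ B = 7; zero-pad to 7 bytes: K' = 3c 87 00 00 00 00 00.
K' ⊕ ipad = 0a b1 36 36 36 36 36.  K' ⊕ opad = 60 db 5c 5c 5c 5c 5c.
Inner input = (K'⊕ipad) ∥ m = 0a b1 36 36 36 36 36 ∥ 02 b0 c3 47.
Inner hash: sum = 10+177+54+54+54+54+54+2+176+195+71 = 901 → 03 85.
Outer input = (K'⊕opad) ∥ inner = 60 db 5c 5c 5c 5c 5c ∥ 03 85.
Outer hash (tag): sum = 96+219+92+92+92+92+92+3+133 = 911 → 03 8f.

038f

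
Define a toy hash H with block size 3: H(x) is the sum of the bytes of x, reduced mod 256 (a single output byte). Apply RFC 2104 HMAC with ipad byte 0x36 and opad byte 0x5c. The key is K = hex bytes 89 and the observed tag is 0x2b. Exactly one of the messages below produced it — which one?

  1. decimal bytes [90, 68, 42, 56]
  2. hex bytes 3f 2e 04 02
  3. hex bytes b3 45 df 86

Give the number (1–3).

2

Key hex bytes 89 is 1 byte ≤ B = 3; zero-pad to 3 bytes: K' = 89 00 00.
K' ⊕ ipad = bf 36 36; K' ⊕ opad = d5 5c 5c.
m1: inner = H(bf 36 36 5a 44 2a 38) = 2b; tag = H(d5 5c 5c 2b) = b8
m2: inner = H(bf 36 36 3f 2e 04 02) = 9e; tag = H(d5 5c 5c 9e) = 2b ← matches
m3: inner = H(bf 36 36 b3 45 df 86) = 88; tag = H(d5 5c 5c 88) = 15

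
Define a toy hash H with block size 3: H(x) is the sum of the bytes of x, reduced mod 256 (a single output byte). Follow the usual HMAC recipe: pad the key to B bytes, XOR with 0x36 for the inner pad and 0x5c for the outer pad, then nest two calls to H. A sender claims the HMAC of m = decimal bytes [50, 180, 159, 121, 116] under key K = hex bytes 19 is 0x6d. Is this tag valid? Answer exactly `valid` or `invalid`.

Key hex bytes 19 is 1 byte ≤ B = 3; zero-pad to 3 bytes: K' = 19 00 00.
K' ⊕ ipad = 2f 36 36; K' ⊕ opad = 45 5c 5c.
Inner hash: sum = 47+54+54+50+180+159+121+116 = 781; mod 256 = 13 → 0d.
Outer hash (recomputed tag): sum = 69+92+92+13 = 266; mod 256 = 10 → 0a.
Recomputed tag = 0a; claimed = 6d → mismatch.

invalid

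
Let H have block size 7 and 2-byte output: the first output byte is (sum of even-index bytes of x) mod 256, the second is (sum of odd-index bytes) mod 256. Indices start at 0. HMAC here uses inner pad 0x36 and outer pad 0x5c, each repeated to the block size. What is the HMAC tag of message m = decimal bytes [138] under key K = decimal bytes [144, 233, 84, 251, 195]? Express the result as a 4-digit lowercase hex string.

3beb

Key decimal bytes [144, 233, 84, 251, 195] = 90 e9 54 fb c3 is 5 bytes ≤ B = 7; zero-pad to 7 bytes: K' = 90 e9 54 fb c3 00 00.
K' ⊕ ipad = a6 df 62 cd f5 36 36.  K' ⊕ opad = cc b5 08 a7 9f 5c 5c.
Inner input = (K'⊕ipad) ∥ m = a6 df 62 cd f5 36 36 ∥ 8a.
Inner hash: even-index sum = 563 mod 256 = 51; odd-index sum = 620 mod 256 = 108 → 33 6c.
Outer input = (K'⊕opad) ∥ inner = cc b5 08 a7 9f 5c 5c ∥ 33 6c.
Outer hash (tag): even-index sum = 571 mod 256 = 59; odd-index sum = 491 mod 256 = 235 → 3b eb.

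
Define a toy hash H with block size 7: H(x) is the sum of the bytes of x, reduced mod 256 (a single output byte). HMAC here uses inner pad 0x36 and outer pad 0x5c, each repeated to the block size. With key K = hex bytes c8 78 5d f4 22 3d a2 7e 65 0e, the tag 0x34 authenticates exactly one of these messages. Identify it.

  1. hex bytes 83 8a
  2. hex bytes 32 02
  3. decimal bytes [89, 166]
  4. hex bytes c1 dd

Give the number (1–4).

Key hex bytes c8 78 5d f4 22 3d a2 7e 65 0e is 10 bytes > B = 7, so hash it first: H(key) = 83, then zero-pad to 7 bytes: K' = 83 00 00 00 00 00 00.
K' ⊕ ipad = b5 36 36 36 36 36 36; K' ⊕ opad = df 5c 5c 5c 5c 5c 5c.
m1: inner = H(b5 36 36 36 36 36 36 83 8a) = 06; tag = H(df 5c 5c 5c 5c 5c 5c 06) = 0d
m2: inner = H(b5 36 36 36 36 36 36 32 02) = 2d; tag = H(df 5c 5c 5c 5c 5c 5c 2d) = 34 ← matches
m3: inner = H(b5 36 36 36 36 36 36 59 a6) = f8; tag = H(df 5c 5c 5c 5c 5c 5c f8) = ff
m4: inner = H(b5 36 36 36 36 36 36 c1 dd) = 97; tag = H(df 5c 5c 5c 5c 5c 5c 97) = 9e

2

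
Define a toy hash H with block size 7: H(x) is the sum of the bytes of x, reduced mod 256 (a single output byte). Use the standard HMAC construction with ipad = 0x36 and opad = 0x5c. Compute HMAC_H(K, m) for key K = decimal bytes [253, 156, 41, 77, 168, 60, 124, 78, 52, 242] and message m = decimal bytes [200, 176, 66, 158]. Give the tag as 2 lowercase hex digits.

58

Key decimal bytes [253, 156, 41, 77, 168, 60, 124, 78, 52, 242] = fd 9c 29 4d a8 3c 7c 4e 34 f2 is 10 bytes > B = 7, so hash it first: H(key) = e3, then zero-pad to 7 bytes: K' = e3 00 00 00 00 00 00.
K' ⊕ ipad = d5 36 36 36 36 36 36.  K' ⊕ opad = bf 5c 5c 5c 5c 5c 5c.
Inner input = (K'⊕ipad) ∥ m = d5 36 36 36 36 36 36 ∥ c8 b0 42 9e.
Inner hash: sum = 213+54+54+54+54+54+54+200+176+66+158 = 1137; mod 256 = 113 → 71.
Outer input = (K'⊕opad) ∥ inner = bf 5c 5c 5c 5c 5c 5c ∥ 71.
Outer hash (tag): sum = 191+92+92+92+92+92+92+113 = 856; mod 256 = 88 → 58.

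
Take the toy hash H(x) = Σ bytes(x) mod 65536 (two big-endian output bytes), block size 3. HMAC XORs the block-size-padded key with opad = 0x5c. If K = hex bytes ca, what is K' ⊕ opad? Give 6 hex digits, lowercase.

965c5c

Key hex bytes ca is 1 byte ≤ B = 3; zero-pad to 3 bytes: K' = ca 00 00.
XOR each byte with 0x5c: ca⊕5c=96, 00⊕5c=5c, 00⊕5c=5c.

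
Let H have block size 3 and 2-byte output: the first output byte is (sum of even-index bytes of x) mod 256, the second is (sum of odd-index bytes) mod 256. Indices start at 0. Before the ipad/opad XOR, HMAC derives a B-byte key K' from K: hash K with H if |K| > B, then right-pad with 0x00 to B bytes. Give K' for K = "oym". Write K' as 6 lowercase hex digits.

6f796d

Key "oym" = 6f 79 6d is exactly B = 3 bytes: K' = 6f 79 6d.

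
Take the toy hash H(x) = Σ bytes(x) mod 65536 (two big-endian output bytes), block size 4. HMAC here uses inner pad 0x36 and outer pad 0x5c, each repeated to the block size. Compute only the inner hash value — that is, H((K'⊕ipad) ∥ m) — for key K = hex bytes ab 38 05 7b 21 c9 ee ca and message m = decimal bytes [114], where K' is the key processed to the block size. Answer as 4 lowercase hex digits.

0143

Key hex bytes ab 38 05 7b 21 c9 ee ca is 8 bytes > B = 4, so hash it first: H(key) = 04 05, then zero-pad to 4 bytes: K' = 04 05 00 00.
K' ⊕ ipad = 32 33 36 36.
Inner input = 32 33 36 36 ∥ 72.
Inner hash: sum = 50+51+54+54+114 = 323 → 01 43.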